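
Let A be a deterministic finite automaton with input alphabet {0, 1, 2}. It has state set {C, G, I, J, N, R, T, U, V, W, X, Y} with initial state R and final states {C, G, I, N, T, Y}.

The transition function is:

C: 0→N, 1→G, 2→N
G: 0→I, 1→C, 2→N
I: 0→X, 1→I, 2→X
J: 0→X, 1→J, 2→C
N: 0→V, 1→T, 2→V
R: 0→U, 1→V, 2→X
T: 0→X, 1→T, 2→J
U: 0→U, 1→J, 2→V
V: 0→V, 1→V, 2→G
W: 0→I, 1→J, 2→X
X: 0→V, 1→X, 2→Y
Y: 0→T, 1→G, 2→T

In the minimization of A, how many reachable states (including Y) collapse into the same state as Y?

First remove the unreachable states {W}; 11 states remain.
P0 = {C,G,I,N,T,Y} | {J,R,U,V,X}.
Refine {C,G,I,N,T,Y} on symbol 0: members go to different blocks, giving {C,G,Y} and {I,N,T}.
On input 2, block {J,R,U,V,X} splits into {J,V,X} and {R,U}.
The partition is now stable with 4 blocks: {C,G,Y} | {J,V,X} | {I,N,T} | {R,U}.
State Y belongs to the block {C,G,Y}, which has 3 states.

3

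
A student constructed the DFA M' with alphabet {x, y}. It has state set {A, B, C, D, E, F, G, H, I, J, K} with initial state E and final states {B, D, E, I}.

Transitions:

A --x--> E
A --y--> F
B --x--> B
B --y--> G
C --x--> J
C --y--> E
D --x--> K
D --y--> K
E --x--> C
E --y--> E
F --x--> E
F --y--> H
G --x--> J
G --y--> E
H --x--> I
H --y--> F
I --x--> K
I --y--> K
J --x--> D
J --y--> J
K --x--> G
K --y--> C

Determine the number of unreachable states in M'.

Starting at E and following transitions, the reachable set is {C, D, E, G, J, K}. That leaves A, B, F, H, I unreachable — 5 in total.

5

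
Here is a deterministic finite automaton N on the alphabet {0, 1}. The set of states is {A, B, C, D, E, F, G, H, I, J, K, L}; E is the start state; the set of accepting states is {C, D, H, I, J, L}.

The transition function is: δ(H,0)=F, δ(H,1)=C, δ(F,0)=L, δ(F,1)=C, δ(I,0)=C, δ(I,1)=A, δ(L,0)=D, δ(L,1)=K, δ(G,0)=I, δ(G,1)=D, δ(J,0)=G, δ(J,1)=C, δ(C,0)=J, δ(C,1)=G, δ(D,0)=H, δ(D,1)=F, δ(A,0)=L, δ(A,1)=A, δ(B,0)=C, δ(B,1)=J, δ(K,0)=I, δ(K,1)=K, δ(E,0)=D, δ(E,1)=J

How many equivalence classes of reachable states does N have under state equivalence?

States {B} cannot be reached from the start state, so discard them.
Start with accepting vs non-accepting: {C,D,H,I,J,L} | {A,E,F,G,K}.
Refine {C,D,H,I,J,L} on symbol 0: members go to different blocks, giving {C,D,I,L} and {H,J}.
Refine {C,D,I,L} on symbol 0: members go to different blocks, giving {C,D} and {I,L}.
On input 0, block {A,E,F,G,K} splits into {A,F,G,K} and {E}.
Split {A,F,G,K} by δ(·,1) → {A,K} and {F,G}.
Stable partition: {C,D} | {A,K} | {H,J} | {I,L} | {E} | {F,G} — 6 equivalence classes.

6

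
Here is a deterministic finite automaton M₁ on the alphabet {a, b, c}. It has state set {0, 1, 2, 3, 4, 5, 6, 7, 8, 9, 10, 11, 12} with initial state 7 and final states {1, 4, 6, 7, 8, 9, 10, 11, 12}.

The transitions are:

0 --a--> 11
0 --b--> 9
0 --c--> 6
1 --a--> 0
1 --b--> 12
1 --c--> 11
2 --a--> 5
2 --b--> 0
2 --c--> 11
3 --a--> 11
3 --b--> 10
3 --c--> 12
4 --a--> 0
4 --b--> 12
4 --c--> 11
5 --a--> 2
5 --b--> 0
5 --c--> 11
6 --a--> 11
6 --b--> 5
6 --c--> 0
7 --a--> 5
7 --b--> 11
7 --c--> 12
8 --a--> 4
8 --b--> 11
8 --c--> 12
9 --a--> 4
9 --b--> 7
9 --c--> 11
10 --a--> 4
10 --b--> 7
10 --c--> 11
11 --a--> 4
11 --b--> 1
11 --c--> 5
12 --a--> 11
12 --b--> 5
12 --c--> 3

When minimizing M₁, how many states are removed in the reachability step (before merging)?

BFS from 7 reaches {0, 1, 2, 3, 4, 5, 6, 7, 9, 10, 11, 12}; the 1 state(s) 8 are never visited.

1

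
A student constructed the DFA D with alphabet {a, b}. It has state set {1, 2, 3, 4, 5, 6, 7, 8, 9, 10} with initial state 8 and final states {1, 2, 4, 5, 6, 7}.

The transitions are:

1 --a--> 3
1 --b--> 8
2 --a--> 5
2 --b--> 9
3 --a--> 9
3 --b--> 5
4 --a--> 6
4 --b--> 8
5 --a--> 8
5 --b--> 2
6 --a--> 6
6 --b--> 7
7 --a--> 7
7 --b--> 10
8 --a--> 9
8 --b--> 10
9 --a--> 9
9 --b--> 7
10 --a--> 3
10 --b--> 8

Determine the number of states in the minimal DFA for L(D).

7

First remove the unreachable states {1,4,6}; 7 states remain.
Initial partition by acceptance: {2,5,7} | {3,8,9,10}.
Refine {2,5,7} on symbol a: members go to different blocks, giving {2,7} and {5}.
Split {2,7} by δ(·,a) → {2} and {7}.
Split {3,8,9,10} by δ(·,b) → {8,10} and {3} and {9}.
Split {8,10} by δ(·,a) → {8} and {10}.
The partition is now stable with 7 blocks: {2} | {8} | {5} | {7} | {3} | {9} | {10}.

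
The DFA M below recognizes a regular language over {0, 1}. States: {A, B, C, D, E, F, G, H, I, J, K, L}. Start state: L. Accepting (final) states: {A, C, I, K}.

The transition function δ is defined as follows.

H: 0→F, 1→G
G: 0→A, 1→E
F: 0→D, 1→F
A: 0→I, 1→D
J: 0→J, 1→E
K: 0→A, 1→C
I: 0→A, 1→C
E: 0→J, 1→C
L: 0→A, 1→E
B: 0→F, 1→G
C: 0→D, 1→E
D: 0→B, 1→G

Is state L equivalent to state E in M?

Reachable states from the start: {A,B,C,D,E,F,G,I,J,L}. Unreachable: {H,K} — drop them.
Initial partition by acceptance: {A,C,I} | {B,D,E,F,G,J,L}.
Refine {A,C,I} on symbol 0: members go to different blocks, giving {A,I} and {C}.
Refine {A,I} on symbol 1: members go to different blocks, giving {A} and {I}.
Split {B,D,E,F,G,J,L} by δ(·,0) → {B,D,E,F,J} and {G,L}.
On input 1, block {B,D,E,F,J} splits into {B,D} and {F,J} and {E}.
Refine {B,D} on symbol 0: members go to different blocks, giving {B} and {D}.
On input 0, block {F,J} splits into {F} and {J}.
Stable partition: {A} | {B} | {C} | {I} | {G,L} | {F} | {E} | {D} | {J} — 9 equivalence classes.
L and E end up in different blocks, so they are distinguishable. For instance, the string '0' is accepted from only L.

No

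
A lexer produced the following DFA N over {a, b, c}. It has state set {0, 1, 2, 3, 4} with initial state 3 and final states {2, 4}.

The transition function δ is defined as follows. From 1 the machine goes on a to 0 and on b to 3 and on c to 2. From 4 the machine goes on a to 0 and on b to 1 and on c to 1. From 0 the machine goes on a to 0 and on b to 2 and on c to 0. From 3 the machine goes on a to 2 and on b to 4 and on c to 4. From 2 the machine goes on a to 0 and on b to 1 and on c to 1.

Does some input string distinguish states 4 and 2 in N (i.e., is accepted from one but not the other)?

No

Every state is reachable, so we keep all 5.
P0 = {2,4} | {0,1,3}.
Split {0,1,3} by δ(·,a) → {0,1} and {3}.
On input b, block {0,1} splits into {0} and {1}.
The partition is now stable with 4 blocks: {2,4} | {0} | {3} | {1}.
4 and 2 lie in the same block of the stable partition, so they are equivalent — no string distinguishes them.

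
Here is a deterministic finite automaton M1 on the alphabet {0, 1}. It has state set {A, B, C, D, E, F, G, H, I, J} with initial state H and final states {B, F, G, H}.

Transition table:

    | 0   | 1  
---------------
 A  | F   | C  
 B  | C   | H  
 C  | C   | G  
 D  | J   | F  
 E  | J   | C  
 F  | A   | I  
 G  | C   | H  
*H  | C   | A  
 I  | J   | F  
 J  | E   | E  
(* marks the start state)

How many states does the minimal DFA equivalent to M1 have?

8

First remove the unreachable states {B,D}; 8 states remain.
P0 = {F,G,H} | {A,C,E,I,J}.
Split {F,G,H} by δ(·,1) → {F,H} and {G}.
On input 0, block {A,C,E,I,J} splits into {C,E,I,J} and {A}.
Split {F,H} by δ(·,0) → {F} and {H}.
Refine {C,E,I,J} on symbol 1: members go to different blocks, giving {E,J} and {C} and {I}.
Refine {E,J} on symbol 1: members go to different blocks, giving {E} and {J}.
No further refinement is possible. Final partition (8 blocks): {F} | {E} | {G} | {A} | {H} | {C} | {I} | {J}.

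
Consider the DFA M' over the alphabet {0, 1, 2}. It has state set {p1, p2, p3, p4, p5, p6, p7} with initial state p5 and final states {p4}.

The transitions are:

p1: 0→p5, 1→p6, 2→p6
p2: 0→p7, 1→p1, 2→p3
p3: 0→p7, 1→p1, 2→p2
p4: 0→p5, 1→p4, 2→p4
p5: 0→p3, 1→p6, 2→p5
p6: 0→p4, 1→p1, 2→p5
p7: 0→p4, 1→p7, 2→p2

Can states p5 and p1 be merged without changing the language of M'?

P0 = {p4} | {p1,p2,p3,p5,p6,p7}.
Refine {p1,p2,p3,p5,p6,p7} on symbol 0: members go to different blocks, giving {p1,p2,p3,p5} and {p6,p7}.
On input 0, block {p1,p2,p3,p5} splits into {p1,p5} and {p2,p3}.
On input 0, block {p1,p5} splits into {p1} and {p5}.
Refine {p6,p7} on symbol 1: members go to different blocks, giving {p6} and {p7}.
Stable partition: {p4} | {p1} | {p6} | {p2,p3} | {p5} | {p7} — 6 equivalence classes.
p5 and p1 end up in different blocks, so they are distinguishable. For instance, the string '20' is accepted from only p1.

No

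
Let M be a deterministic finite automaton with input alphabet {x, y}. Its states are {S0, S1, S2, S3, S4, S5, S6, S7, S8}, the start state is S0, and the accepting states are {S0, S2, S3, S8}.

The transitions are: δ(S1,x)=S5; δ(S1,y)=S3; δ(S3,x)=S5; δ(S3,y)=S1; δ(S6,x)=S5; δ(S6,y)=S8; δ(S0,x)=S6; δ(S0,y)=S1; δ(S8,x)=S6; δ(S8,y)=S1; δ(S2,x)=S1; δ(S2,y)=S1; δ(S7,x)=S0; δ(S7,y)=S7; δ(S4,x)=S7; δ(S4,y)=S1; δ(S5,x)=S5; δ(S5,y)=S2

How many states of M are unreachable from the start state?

2

No path from S0 leads to S4, S7; the other 7 states are all reachable.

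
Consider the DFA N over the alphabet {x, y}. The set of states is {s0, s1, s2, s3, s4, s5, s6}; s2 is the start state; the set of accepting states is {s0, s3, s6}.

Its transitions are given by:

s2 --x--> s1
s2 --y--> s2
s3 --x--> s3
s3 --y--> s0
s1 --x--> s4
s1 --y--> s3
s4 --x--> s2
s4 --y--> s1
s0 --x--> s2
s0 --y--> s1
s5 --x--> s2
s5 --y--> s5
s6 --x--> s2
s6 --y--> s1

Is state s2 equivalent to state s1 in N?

No

First remove the unreachable states {s5,s6}; 5 states remain.
P0 = {s0,s3} | {s1,s2,s4}.
On input x, block {s0,s3} splits into {s0} and {s3}.
On input y, block {s1,s2,s4} splits into {s2,s4} and {s1}.
Refine {s2,s4} on symbol x: members go to different blocks, giving {s2} and {s4}.
The partition is now stable with 5 blocks: {s0} | {s2} | {s3} | {s1} | {s4}.
s2 and s1 end up in different blocks, so they are distinguishable. For instance, the string 'y' is accepted from only s1.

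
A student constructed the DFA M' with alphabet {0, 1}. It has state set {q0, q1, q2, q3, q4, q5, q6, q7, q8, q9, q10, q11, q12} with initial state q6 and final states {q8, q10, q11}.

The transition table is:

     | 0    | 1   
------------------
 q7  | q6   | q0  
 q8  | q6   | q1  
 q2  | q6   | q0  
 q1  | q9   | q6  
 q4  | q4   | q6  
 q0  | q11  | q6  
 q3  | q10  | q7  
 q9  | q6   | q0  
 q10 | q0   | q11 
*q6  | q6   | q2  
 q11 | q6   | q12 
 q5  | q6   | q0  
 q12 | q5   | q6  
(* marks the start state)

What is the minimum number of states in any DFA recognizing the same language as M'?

States {q1,q3,q4,q7,q8,q9,q10} cannot be reached from the start state, so discard them.
P0 = {q11} | {q0,q2,q5,q6,q12}.
On input 0, block {q0,q2,q5,q6,q12} splits into {q2,q5,q6,q12} and {q0}.
On input 1, block {q2,q5,q6,q12} splits into {q2,q5} and {q6,q12}.
Refine {q6,q12} on symbol 0: members go to different blocks, giving {q6} and {q12}.
No further refinement is possible. Final partition (5 blocks): {q11} | {q2,q5} | {q0} | {q6} | {q12}.

5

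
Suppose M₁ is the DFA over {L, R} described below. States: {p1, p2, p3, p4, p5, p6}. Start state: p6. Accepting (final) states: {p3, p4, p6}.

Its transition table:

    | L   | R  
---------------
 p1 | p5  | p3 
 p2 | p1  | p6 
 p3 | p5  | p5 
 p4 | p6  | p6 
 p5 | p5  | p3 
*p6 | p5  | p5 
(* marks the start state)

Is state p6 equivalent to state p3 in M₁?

Yes

Reachable states from the start: {p3,p5,p6}. Unreachable: {p1,p2,p4} — drop them.
Initial partition by acceptance: {p3,p6} | {p5}.
Stable partition: {p3,p6} | {p5} — 2 equivalence classes.
p6 and p3 lie in the same block of the stable partition, so they are equivalent — no string distinguishes them.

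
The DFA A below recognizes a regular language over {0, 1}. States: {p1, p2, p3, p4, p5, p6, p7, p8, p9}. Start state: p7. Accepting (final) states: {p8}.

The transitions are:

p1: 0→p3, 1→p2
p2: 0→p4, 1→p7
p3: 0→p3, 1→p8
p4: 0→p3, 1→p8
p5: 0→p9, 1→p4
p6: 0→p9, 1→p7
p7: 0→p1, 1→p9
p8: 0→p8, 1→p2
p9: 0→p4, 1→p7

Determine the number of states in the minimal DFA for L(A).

5

Reachable states from the start: {p1,p2,p3,p4,p7,p8,p9}. Unreachable: {p5,p6} — drop them.
Initial partition by acceptance: {p8} | {p1,p2,p3,p4,p7,p9}.
On input 1, block {p1,p2,p3,p4,p7,p9} splits into {p1,p2,p7,p9} and {p3,p4}.
Split {p1,p2,p7,p9} by δ(·,0) → {p1,p2,p9} and {p7}.
Refine {p1,p2,p9} on symbol 1: members go to different blocks, giving {p2,p9} and {p1}.
Stable partition: {p8} | {p2,p9} | {p3,p4} | {p7} | {p1} — 5 equivalence classes.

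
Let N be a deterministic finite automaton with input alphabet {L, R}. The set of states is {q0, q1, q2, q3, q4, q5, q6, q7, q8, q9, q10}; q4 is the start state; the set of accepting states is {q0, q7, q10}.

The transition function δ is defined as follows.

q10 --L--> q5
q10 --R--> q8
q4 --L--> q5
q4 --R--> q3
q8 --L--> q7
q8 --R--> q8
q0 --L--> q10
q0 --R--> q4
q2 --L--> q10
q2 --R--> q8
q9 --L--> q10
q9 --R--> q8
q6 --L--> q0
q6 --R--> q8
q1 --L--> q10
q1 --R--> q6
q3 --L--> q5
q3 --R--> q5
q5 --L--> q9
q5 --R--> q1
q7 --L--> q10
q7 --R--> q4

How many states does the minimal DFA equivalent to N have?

7

States {q2} cannot be reached from the start state, so discard them.
P0 = {q0,q7,q10} | {q1,q3,q4,q5,q6,q8,q9}.
Split {q0,q7,q10} by δ(·,L) → {q0,q7} and {q10}.
On input L, block {q1,q3,q4,q5,q6,q8,q9} splits into {q3,q4,q5} and {q1,q9} and {q6,q8}.
Refine {q3,q4,q5} on symbol L: members go to different blocks, giving {q3,q4} and {q5}.
On input R, block {q3,q4} splits into {q3} and {q4}.
Stable partition: {q0,q7} | {q3} | {q10} | {q1,q9} | {q6,q8} | {q5} | {q4} — 7 equivalence classes.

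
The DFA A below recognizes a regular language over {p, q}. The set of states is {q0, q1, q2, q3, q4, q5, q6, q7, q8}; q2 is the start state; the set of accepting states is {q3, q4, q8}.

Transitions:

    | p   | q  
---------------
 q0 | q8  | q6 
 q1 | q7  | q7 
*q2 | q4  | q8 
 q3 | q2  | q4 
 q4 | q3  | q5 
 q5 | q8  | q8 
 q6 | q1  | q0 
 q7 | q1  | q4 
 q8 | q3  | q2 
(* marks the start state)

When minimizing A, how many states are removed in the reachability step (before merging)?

No path from q2 leads to q0, q1, q6, q7; the other 5 states are all reachable.

4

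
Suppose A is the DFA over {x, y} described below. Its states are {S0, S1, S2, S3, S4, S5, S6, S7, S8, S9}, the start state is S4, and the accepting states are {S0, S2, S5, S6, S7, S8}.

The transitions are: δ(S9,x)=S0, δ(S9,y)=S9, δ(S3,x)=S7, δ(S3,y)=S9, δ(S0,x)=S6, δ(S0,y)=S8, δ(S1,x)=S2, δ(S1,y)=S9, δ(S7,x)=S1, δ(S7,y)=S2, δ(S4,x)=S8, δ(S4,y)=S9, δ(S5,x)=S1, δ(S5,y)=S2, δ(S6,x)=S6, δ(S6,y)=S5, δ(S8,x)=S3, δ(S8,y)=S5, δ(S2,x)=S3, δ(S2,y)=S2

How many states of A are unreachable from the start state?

Every one of the 10 states is reachable from S4.

0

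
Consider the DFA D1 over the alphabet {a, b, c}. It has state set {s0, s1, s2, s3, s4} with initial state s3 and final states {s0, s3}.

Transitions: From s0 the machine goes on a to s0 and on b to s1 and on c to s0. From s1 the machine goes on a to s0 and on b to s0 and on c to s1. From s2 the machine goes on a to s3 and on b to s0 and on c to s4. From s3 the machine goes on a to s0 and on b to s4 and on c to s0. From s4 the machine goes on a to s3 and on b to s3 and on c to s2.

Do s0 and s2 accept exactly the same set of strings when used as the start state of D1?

Every state is reachable, so we keep all 5.
P0 = {s0,s3} | {s1,s2,s4}.
No further refinement is possible. Final partition (2 blocks): {s0,s3} | {s1,s2,s4}.
s0 and s2 end up in different blocks, so they are distinguishable. For instance, the string 'ε' is accepted from only s0.

No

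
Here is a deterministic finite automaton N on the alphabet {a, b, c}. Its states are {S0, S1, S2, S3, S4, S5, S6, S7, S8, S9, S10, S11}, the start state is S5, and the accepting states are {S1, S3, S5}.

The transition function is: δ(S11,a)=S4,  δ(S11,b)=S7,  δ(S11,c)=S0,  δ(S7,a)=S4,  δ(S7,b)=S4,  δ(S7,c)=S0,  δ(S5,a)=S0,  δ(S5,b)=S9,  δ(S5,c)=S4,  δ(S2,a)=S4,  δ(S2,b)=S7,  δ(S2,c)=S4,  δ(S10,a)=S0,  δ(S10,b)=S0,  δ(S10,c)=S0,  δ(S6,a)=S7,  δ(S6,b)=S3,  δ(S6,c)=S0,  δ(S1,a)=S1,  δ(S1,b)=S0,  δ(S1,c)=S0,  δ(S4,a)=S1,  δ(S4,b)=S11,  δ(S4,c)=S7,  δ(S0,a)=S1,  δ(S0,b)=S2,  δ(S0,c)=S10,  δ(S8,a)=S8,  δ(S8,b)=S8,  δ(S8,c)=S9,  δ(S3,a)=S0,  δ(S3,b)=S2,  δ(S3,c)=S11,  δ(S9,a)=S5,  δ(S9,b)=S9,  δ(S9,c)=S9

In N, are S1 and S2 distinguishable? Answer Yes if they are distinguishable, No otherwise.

Yes

States {S3,S6,S8} cannot be reached from the start state, so discard them.
P0 = {S1,S5} | {S0,S2,S4,S7,S9,S10,S11}.
On input a, block {S1,S5} splits into {S1} and {S5}.
Refine {S0,S2,S4,S7,S9,S10,S11} on symbol a: members go to different blocks, giving {S2,S7,S10,S11} and {S0,S4} and {S9}.
Split {S2,S7,S10,S11} by δ(·,b) → {S2,S11} and {S7,S10}.
Stable partition: {S1} | {S2,S11} | {S5} | {S0,S4} | {S9} | {S7,S10} — 6 equivalence classes.
S1 and S2 end up in different blocks, so they are distinguishable. For instance, the string 'ε' is accepted from only S1.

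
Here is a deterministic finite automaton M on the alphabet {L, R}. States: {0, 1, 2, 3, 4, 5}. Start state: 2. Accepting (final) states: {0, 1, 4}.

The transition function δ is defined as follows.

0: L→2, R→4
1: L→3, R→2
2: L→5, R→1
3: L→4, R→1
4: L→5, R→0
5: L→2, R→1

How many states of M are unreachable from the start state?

0

A breadth-first search from the start state visits every state.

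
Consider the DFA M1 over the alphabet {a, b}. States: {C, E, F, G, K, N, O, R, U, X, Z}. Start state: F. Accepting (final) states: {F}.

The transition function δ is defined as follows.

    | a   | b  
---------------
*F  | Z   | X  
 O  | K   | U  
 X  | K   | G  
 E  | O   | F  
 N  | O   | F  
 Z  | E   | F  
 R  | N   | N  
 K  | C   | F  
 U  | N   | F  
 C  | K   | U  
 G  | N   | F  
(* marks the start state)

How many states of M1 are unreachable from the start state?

1

Starting at F and following transitions, the reachable set is {C, E, F, G, K, N, O, U, X, Z}. That leaves R unreachable — 1 in total.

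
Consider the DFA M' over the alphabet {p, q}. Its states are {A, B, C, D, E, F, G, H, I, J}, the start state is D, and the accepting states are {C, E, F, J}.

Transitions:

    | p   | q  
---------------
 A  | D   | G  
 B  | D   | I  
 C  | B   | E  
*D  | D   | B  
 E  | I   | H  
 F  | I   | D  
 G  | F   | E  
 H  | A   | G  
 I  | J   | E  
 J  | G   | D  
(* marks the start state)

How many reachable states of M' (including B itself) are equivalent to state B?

First remove the unreachable states {C}; 9 states remain.
Initial partition by acceptance: {E,F,J} | {A,B,D,G,H,I}.
On input p, block {A,B,D,G,H,I} splits into {A,B,D,H} and {G,I}.
Split {A,B,D,H} by δ(·,q) → {A,B,H} and {D}.
On input q, block {E,F,J} splits into {F,J} and {E}.
On input p, block {A,B,H} splits into {A,B} and {H}.
The partition is now stable with 6 blocks: {F,J} | {A,B} | {G,I} | {D} | {E} | {H}.
State B belongs to the block {A,B}, which has 2 states.

2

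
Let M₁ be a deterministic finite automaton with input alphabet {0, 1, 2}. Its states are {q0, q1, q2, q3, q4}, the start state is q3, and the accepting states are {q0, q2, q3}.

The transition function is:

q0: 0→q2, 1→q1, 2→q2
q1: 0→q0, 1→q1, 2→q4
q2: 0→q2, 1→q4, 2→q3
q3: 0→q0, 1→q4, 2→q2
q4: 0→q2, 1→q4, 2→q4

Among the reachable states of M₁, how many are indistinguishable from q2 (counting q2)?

3

Every state is reachable, so we keep all 5.
Start with accepting vs non-accepting: {q0,q2,q3} | {q1,q4}.
The partition is now stable with 2 blocks: {q0,q2,q3} | {q1,q4}.
State q2 belongs to the block {q0,q2,q3}, which has 3 states.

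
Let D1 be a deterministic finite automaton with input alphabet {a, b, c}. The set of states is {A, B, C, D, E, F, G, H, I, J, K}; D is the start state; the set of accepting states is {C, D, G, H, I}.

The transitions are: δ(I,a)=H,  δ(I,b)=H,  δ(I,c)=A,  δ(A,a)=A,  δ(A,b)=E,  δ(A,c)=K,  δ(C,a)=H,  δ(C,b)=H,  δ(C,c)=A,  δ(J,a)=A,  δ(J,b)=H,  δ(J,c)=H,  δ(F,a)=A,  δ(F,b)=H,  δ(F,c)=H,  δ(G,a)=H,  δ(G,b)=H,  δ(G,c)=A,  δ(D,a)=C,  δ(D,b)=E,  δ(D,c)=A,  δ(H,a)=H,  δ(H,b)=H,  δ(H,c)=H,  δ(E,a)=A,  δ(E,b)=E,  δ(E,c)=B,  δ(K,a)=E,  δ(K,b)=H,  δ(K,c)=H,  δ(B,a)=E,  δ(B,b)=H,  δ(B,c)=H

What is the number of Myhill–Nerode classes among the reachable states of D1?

States {F,G,I,J} cannot be reached from the start state, so discard them.
P0 = {C,D,H} | {A,B,E,K}.
Split {C,D,H} by δ(·,b) → {C,H} and {D}.
Split {C,H} by δ(·,c) → {C} and {H}.
Refine {A,B,E,K} on symbol b: members go to different blocks, giving {A,E} and {B,K}.
Stable partition: {C} | {A,E} | {D} | {H} | {B,K} — 5 equivalence classes.

5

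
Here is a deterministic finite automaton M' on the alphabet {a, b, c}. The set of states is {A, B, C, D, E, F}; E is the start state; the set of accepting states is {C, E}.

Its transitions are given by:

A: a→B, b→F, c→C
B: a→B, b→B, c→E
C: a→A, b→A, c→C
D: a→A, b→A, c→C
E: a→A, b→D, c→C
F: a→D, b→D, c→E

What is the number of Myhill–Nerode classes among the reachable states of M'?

2

Every state is reachable, so we keep all 6.
Initial partition by acceptance: {C,E} | {A,B,D,F}.
No further refinement is possible. Final partition (2 blocks): {C,E} | {A,B,D,F}.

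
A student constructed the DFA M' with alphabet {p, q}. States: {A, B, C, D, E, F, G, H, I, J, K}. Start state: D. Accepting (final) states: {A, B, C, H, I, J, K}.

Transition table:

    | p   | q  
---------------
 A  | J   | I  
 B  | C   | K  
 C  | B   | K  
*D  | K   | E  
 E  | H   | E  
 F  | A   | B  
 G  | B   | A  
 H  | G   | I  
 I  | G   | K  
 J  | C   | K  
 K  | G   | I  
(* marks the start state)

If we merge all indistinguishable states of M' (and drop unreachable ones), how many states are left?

4

First remove the unreachable states {F}; 10 states remain.
Initial partition by acceptance: {A,B,C,H,I,J,K} | {D,E,G}.
Refine {A,B,C,H,I,J,K} on symbol p: members go to different blocks, giving {A,B,C,J} and {H,I,K}.
Refine {D,E,G} on symbol p: members go to different blocks, giving {D,E} and {G}.
The partition is now stable with 4 blocks: {A,B,C,J} | {D,E} | {H,I,K} | {G}.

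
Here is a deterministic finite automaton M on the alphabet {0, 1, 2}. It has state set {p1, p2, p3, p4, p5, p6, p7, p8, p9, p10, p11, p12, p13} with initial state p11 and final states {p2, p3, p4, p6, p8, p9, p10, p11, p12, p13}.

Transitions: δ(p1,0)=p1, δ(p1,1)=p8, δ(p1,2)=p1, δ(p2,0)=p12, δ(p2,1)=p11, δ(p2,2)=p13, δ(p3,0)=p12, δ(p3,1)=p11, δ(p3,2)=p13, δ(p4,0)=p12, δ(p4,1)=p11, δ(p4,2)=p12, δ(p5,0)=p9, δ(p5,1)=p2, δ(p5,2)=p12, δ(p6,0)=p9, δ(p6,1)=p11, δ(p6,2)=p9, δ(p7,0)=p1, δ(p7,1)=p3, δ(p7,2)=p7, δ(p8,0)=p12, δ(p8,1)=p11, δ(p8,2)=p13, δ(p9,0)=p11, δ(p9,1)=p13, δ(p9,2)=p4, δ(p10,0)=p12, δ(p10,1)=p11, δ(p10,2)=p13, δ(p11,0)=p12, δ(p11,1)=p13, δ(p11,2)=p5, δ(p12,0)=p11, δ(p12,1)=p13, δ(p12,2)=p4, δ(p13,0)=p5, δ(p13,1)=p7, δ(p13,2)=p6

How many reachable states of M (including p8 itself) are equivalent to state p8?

Reachable states from the start: {p1,p2,p3,p4,p5,p6,p7,p8,p9,p11,p12,p13}. Unreachable: {p10} — drop them.
Start with accepting vs non-accepting: {p2,p3,p4,p6,p8,p9,p11,p12,p13} | {p1,p5,p7}.
Split {p2,p3,p4,p6,p8,p9,p11,p12,p13} by δ(·,0) → {p2,p3,p4,p6,p8,p9,p11,p12} and {p13}.
Split {p2,p3,p4,p6,p8,p9,p11,p12} by δ(·,1) → {p2,p3,p4,p6,p8} and {p9,p11,p12}.
Split {p2,p3,p4,p6,p8} by δ(·,2) → {p2,p3,p8} and {p4,p6}.
Refine {p1,p5,p7} on symbol 0: members go to different blocks, giving {p1,p7} and {p5}.
Refine {p9,p11,p12} on symbol 2: members go to different blocks, giving {p9,p12} and {p11}.
The partition is now stable with 7 blocks: {p2,p3,p8} | {p1,p7} | {p13} | {p9,p12} | {p4,p6} | {p5} | {p11}.
State p8 belongs to the block {p2,p3,p8}, which has 3 states.

3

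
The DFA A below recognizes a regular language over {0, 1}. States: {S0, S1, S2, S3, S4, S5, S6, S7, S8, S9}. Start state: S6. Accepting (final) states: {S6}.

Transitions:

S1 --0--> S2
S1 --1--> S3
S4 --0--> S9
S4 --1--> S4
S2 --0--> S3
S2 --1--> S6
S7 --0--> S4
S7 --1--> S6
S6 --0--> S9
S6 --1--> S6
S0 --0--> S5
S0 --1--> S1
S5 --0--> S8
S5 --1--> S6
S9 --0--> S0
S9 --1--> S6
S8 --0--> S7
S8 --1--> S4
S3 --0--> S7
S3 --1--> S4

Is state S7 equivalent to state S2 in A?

Every state is reachable, so we keep all 10.
Initial partition by acceptance: {S6} | {S0,S1,S2,S3,S4,S5,S7,S8,S9}.
Refine {S0,S1,S2,S3,S4,S5,S7,S8,S9} on symbol 1: members go to different blocks, giving {S0,S1,S3,S4,S8} and {S2,S5,S7,S9}.
The partition is now stable with 3 blocks: {S6} | {S0,S1,S3,S4,S8} | {S2,S5,S7,S9}.
S7 and S2 lie in the same block of the stable partition, so they are equivalent — no string distinguishes them.

Yes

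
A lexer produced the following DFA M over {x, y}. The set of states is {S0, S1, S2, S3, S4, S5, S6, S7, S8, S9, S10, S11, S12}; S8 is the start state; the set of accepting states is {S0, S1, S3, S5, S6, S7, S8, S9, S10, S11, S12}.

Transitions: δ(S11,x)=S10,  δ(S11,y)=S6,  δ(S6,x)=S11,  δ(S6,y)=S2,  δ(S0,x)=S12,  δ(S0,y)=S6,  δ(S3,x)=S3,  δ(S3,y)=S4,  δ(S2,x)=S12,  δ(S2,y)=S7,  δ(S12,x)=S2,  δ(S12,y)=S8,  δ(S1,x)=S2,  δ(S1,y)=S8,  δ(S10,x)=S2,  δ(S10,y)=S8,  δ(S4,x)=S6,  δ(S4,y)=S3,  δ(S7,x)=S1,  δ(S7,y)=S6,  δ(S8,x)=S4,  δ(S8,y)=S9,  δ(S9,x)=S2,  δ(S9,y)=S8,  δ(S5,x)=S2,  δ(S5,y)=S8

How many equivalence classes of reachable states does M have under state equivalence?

7

Reachable states from the start: {S1,S2,S3,S4,S6,S7,S8,S9,S10,S11,S12}. Unreachable: {S0,S5} — drop them.
Initial partition by acceptance: {S1,S3,S6,S7,S8,S9,S10,S11,S12} | {S2,S4}.
Split {S1,S3,S6,S7,S8,S9,S10,S11,S12} by δ(·,x) → {S1,S8,S9,S10,S12} and {S3,S6,S7,S11}.
Split {S2,S4} by δ(·,x) → {S2} and {S4}.
Refine {S1,S8,S9,S10,S12} on symbol x: members go to different blocks, giving {S1,S9,S10,S12} and {S8}.
Split {S3,S6,S7,S11} by δ(·,x) → {S3,S6} and {S7,S11}.
Split {S3,S6} by δ(·,x) → {S3} and {S6}.
Stable partition: {S1,S9,S10,S12} | {S2} | {S3} | {S4} | {S8} | {S7,S11} | {S6} — 7 equivalence classes.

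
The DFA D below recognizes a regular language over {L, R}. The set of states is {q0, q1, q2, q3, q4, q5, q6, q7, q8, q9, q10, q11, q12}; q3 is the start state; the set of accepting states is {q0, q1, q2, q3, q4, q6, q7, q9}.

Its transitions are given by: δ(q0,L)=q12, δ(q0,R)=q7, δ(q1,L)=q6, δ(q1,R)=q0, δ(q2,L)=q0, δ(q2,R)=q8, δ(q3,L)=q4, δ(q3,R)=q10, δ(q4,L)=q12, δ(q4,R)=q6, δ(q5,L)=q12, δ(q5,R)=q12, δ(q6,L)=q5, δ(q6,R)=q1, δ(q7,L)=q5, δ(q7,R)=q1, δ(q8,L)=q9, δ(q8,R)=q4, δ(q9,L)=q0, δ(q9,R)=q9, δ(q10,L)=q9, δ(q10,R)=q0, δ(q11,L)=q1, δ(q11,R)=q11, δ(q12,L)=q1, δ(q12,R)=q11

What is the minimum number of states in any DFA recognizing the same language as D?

Reachable states from the start: {q0,q1,q3,q4,q5,q6,q7,q9,q10,q11,q12}. Unreachable: {q2,q8} — drop them.
Initial partition by acceptance: {q0,q1,q3,q4,q6,q7,q9} | {q5,q10,q11,q12}.
Refine {q0,q1,q3,q4,q6,q7,q9} on symbol L: members go to different blocks, giving {q0,q4,q6,q7} and {q1,q3,q9}.
On input R, block {q0,q4,q6,q7} splits into {q0,q4} and {q6,q7}.
Split {q5,q10,q11,q12} by δ(·,L) → {q10,q11,q12} and {q5}.
On input R, block {q10,q11,q12} splits into {q11,q12} and {q10}.
Refine {q1,q3,q9} on symbol L: members go to different blocks, giving {q3,q9} and {q1}.
On input R, block {q3,q9} splits into {q3} and {q9}.
Stable partition: {q0,q4} | {q11,q12} | {q3} | {q6,q7} | {q5} | {q10} | {q1} | {q9} — 8 equivalence classes.

8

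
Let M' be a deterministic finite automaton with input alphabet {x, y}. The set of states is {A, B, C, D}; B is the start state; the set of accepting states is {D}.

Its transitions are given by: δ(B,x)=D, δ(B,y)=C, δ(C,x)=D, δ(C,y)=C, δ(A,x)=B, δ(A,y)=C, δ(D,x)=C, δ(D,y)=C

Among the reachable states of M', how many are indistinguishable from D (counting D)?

States {A} cannot be reached from the start state, so discard them.
Start with accepting vs non-accepting: {D} | {B,C}.
Stable partition: {D} | {B,C} — 2 equivalence classes.
State D belongs to the block {D}, which has 1 states.

1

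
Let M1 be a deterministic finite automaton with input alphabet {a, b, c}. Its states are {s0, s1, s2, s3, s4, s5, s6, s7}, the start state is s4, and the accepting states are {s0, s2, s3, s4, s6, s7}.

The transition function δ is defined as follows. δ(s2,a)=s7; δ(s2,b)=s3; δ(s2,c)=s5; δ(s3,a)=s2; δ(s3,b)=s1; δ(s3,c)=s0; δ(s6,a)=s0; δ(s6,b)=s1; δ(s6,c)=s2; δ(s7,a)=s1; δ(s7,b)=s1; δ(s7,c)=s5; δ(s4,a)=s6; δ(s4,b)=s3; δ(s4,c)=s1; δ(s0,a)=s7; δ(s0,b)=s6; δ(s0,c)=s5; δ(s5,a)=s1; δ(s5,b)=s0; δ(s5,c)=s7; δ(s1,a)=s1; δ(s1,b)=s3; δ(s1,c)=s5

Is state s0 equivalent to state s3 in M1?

No

P0 = {s0,s2,s3,s4,s6,s7} | {s1,s5}.
Split {s0,s2,s3,s4,s6,s7} by δ(·,a) → {s0,s2,s3,s4,s6} and {s7}.
On input a, block {s0,s2,s3,s4,s6} splits into {s3,s4,s6} and {s0,s2}.
On input a, block {s3,s4,s6} splits into {s3,s6} and {s4}.
Split {s1,s5} by δ(·,b) → {s1} and {s5}.
The partition is now stable with 6 blocks: {s3,s6} | {s1} | {s7} | {s0,s2} | {s4} | {s5}.
s0 and s3 end up in different blocks, so they are distinguishable. For instance, the string 'b' is accepted from only s0.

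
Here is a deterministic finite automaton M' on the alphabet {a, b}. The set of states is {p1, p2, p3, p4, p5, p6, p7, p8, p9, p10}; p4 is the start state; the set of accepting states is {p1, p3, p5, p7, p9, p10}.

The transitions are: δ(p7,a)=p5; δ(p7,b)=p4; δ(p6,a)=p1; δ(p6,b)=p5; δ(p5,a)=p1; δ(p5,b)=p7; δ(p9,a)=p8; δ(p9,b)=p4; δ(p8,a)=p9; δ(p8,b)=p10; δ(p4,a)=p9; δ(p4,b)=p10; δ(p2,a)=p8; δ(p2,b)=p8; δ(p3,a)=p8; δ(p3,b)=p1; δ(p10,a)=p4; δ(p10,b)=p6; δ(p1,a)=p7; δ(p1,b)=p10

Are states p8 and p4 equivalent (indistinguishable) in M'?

Yes

States {p2,p3} cannot be reached from the start state, so discard them.
P0 = {p1,p5,p7,p9,p10} | {p4,p6,p8}.
On input a, block {p1,p5,p7,p9,p10} splits into {p1,p5,p7} and {p9,p10}.
Refine {p1,p5,p7} on symbol b: members go to different blocks, giving {p1} and {p5} and {p7}.
Split {p4,p6,p8} by δ(·,a) → {p4,p8} and {p6}.
Split {p9,p10} by δ(·,b) → {p9} and {p10}.
The partition is now stable with 7 blocks: {p1} | {p4,p8} | {p9} | {p5} | {p7} | {p6} | {p10}.
p8 and p4 lie in the same block of the stable partition, so they are equivalent — no string distinguishes them.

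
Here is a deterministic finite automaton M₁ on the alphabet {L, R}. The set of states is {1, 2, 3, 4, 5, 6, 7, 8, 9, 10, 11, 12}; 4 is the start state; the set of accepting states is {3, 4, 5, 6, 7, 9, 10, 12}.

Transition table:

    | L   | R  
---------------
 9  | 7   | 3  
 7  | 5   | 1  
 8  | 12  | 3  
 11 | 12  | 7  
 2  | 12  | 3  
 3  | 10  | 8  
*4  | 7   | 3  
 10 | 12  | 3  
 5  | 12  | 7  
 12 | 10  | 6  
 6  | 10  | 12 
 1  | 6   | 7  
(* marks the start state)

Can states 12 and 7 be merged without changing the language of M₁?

States {2,9,11} cannot be reached from the start state, so discard them.
P0 = {3,4,5,6,7,10,12} | {1,8}.
Refine {3,4,5,6,7,10,12} on symbol R: members go to different blocks, giving {4,5,6,10,12} and {3,7}.
Refine {4,5,6,10,12} on symbol L: members go to different blocks, giving {5,6,10,12} and {4}.
On input R, block {5,6,10,12} splits into {5,10} and {6,12}.
Stable partition: {5,10} | {1,8} | {3,7} | {4} | {6,12} — 5 equivalence classes.
12 and 7 end up in different blocks, so they are distinguishable. For instance, the string 'R' is accepted from only 12.

No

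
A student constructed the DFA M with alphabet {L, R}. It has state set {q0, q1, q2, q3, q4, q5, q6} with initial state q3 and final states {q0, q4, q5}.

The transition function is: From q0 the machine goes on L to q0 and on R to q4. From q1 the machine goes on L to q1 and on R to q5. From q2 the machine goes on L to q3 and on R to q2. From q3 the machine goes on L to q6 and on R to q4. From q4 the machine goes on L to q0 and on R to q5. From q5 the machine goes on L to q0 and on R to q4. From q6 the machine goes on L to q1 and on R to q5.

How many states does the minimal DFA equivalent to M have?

2

Reachable states from the start: {q0,q1,q3,q4,q5,q6}. Unreachable: {q2} — drop them.
P0 = {q0,q4,q5} | {q1,q3,q6}.
No further refinement is possible. Final partition (2 blocks): {q0,q4,q5} | {q1,q3,q6}.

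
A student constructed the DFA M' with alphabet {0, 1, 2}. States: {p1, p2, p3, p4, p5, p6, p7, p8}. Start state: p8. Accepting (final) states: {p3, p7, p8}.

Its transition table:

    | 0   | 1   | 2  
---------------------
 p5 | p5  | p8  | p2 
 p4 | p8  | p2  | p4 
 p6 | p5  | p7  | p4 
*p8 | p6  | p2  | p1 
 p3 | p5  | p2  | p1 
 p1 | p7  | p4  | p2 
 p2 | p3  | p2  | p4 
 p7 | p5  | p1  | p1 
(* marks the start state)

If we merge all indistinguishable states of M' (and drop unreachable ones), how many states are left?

3

All states are reachable from the start state.
Start with accepting vs non-accepting: {p3,p7,p8} | {p1,p2,p4,p5,p6}.
Refine {p1,p2,p4,p5,p6} on symbol 0: members go to different blocks, giving {p1,p2,p4} and {p5,p6}.
Stable partition: {p3,p7,p8} | {p1,p2,p4} | {p5,p6} — 3 equivalence classes.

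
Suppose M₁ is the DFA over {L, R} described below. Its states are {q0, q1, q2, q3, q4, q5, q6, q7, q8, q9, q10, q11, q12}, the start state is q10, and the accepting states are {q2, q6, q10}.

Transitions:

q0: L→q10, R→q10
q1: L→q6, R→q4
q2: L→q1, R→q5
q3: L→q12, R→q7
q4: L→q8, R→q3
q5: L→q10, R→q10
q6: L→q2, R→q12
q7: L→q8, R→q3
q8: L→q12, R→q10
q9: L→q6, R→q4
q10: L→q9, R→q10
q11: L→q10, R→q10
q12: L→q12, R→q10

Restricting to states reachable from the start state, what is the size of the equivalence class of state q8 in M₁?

States {q0,q11} cannot be reached from the start state, so discard them.
P0 = {q2,q6,q10} | {q1,q3,q4,q5,q7,q8,q9,q12}.
Refine {q2,q6,q10} on symbol L: members go to different blocks, giving {q2,q10} and {q6}.
Split {q2,q10} by δ(·,R) → {q2} and {q10}.
Split {q1,q3,q4,q5,q7,q8,q9,q12} by δ(·,L) → {q3,q4,q7,q8,q12} and {q1,q9} and {q5}.
On input R, block {q3,q4,q7,q8,q12} splits into {q3,q4,q7} and {q8,q12}.
Stable partition: {q2} | {q3,q4,q7} | {q6} | {q10} | {q1,q9} | {q5} | {q8,q12} — 7 equivalence classes.
State q8 belongs to the block {q8,q12}, which has 2 states.

2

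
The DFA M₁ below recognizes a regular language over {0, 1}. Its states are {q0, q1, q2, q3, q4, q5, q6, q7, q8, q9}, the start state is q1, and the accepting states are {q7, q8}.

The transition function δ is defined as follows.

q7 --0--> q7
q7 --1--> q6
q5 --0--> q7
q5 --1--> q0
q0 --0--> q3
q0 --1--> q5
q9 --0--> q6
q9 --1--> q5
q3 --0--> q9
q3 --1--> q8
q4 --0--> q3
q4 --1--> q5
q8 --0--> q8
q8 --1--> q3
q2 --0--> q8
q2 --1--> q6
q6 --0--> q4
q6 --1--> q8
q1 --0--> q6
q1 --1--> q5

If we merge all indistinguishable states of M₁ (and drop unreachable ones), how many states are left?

States {q2} cannot be reached from the start state, so discard them.
Initial partition by acceptance: {q7,q8} | {q0,q1,q3,q4,q5,q6,q9}.
Refine {q0,q1,q3,q4,q5,q6,q9} on symbol 0: members go to different blocks, giving {q0,q1,q3,q4,q6,q9} and {q5}.
On input 1, block {q0,q1,q3,q4,q6,q9} splits into {q0,q1,q4,q9} and {q3,q6}.
Stable partition: {q7,q8} | {q0,q1,q4,q9} | {q5} | {q3,q6} — 4 equivalence classes.

4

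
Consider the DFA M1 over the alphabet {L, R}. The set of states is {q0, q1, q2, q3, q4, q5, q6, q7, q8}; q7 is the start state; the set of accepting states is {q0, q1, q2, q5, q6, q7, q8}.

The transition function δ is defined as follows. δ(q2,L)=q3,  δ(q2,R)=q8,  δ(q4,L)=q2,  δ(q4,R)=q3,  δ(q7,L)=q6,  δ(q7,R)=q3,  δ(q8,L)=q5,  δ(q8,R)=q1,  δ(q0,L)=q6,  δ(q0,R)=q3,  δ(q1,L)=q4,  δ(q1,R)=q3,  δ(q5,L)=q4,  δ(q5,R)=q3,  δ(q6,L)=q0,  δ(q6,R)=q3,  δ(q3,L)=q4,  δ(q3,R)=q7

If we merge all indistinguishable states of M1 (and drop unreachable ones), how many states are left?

All states are reachable from the start state.
P0 = {q0,q1,q2,q5,q6,q7,q8} | {q3,q4}.
Refine {q0,q1,q2,q5,q6,q7,q8} on symbol L: members go to different blocks, giving {q0,q6,q7,q8} and {q1,q2,q5}.
Refine {q0,q6,q7,q8} on symbol L: members go to different blocks, giving {q0,q6,q7} and {q8}.
On input L, block {q3,q4} splits into {q3} and {q4}.
Split {q1,q2,q5} by δ(·,L) → {q1,q5} and {q2}.
Stable partition: {q0,q6,q7} | {q3} | {q1,q5} | {q8} | {q4} | {q2} — 6 equivalence classes.

6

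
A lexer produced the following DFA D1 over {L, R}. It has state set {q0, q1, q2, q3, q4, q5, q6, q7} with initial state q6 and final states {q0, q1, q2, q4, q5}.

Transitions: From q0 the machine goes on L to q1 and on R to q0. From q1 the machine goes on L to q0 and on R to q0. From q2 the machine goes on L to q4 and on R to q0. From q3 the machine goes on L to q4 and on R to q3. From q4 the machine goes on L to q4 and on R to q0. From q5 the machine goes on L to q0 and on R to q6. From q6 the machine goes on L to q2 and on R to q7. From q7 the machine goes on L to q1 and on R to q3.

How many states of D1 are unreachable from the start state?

Starting at q6 and following transitions, the reachable set is {q0, q1, q2, q3, q4, q6, q7}. That leaves q5 unreachable — 1 in total.

1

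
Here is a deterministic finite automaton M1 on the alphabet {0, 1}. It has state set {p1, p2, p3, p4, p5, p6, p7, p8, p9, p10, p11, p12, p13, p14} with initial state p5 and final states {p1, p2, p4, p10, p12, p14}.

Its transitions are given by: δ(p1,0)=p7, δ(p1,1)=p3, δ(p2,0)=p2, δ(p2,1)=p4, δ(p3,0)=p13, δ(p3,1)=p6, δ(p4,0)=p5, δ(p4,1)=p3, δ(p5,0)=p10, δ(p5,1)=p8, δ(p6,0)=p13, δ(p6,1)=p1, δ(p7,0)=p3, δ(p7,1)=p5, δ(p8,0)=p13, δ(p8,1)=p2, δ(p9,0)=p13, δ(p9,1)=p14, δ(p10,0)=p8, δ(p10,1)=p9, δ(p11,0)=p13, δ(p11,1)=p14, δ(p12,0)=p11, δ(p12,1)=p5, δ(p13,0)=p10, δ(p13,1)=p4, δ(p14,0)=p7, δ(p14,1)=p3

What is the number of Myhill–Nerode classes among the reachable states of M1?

10

Reachable states from the start: {p1,p2,p3,p4,p5,p6,p7,p8,p9,p10,p13,p14}. Unreachable: {p11,p12} — drop them.
Start with accepting vs non-accepting: {p1,p2,p4,p10,p14} | {p3,p5,p6,p7,p8,p9,p13}.
On input 0, block {p1,p2,p4,p10,p14} splits into {p1,p4,p10,p14} and {p2}.
On input 0, block {p3,p5,p6,p7,p8,p9,p13} splits into {p3,p6,p7,p8,p9} and {p5,p13}.
Refine {p1,p4,p10,p14} on symbol 0: members go to different blocks, giving {p1,p10,p14} and {p4}.
Refine {p3,p6,p7,p8,p9} on symbol 0: members go to different blocks, giving {p3,p6,p8,p9} and {p7}.
On input 0, block {p1,p10,p14} splits into {p1,p14} and {p10}.
On input 1, block {p3,p6,p8,p9} splits into {p6,p9} and {p3} and {p8}.
On input 1, block {p5,p13} splits into {p5} and {p13}.
No further refinement is possible. Final partition (10 blocks): {p1,p14} | {p6,p9} | {p2} | {p5} | {p4} | {p7} | {p10} | {p3} | {p8} | {p13}.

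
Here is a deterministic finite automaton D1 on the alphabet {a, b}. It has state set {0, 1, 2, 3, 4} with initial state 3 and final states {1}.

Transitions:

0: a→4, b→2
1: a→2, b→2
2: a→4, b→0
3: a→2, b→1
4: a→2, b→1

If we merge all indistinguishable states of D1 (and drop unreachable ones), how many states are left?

3

Start with accepting vs non-accepting: {1} | {0,2,3,4}.
On input b, block {0,2,3,4} splits into {0,2} and {3,4}.
The partition is now stable with 3 blocks: {1} | {0,2} | {3,4}.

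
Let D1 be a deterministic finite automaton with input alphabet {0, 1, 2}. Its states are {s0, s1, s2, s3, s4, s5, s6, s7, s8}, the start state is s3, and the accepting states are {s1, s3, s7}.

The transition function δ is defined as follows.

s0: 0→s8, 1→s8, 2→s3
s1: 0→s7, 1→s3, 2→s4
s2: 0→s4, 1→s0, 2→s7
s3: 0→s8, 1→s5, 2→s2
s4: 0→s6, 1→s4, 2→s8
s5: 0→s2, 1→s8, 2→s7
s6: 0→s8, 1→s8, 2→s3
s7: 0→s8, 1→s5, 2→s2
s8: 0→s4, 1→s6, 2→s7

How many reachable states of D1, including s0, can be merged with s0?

3

Reachable states from the start: {s0,s2,s3,s4,s5,s6,s7,s8}. Unreachable: {s1} — drop them.
Initial partition by acceptance: {s3,s7} | {s0,s2,s4,s5,s6,s8}.
On input 2, block {s0,s2,s4,s5,s6,s8} splits into {s0,s2,s5,s6,s8} and {s4}.
On input 0, block {s0,s2,s5,s6,s8} splits into {s0,s5,s6} and {s2,s8}.
No further refinement is possible. Final partition (4 blocks): {s3,s7} | {s0,s5,s6} | {s4} | {s2,s8}.
State s0 belongs to the block {s0,s5,s6}, which has 3 states.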